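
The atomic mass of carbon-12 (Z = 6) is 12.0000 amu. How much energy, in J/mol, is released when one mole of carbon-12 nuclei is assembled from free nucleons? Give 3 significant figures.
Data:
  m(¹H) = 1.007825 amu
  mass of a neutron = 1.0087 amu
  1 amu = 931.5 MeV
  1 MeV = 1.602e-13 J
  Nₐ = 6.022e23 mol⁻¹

Σm = 6·m(¹H) + 6·m_n = 6.046950 + 6.0522 = 12.099150 amu
The mass defect is 12.099150 − 12.0000 = 0.099150 amu.
Converting to energy: 0.099150 amu × 931.5 MeV/amu = 92.3582 MeV
Per nucleus in joules: 92.3582 MeV × 1.602e-13 J/MeV = 1.4796e-11 J
Per mole: 1.4796e-11 J × 6.022e23 mol⁻¹ = 8.9102e+12 J/mol

8.91e+12 J/mol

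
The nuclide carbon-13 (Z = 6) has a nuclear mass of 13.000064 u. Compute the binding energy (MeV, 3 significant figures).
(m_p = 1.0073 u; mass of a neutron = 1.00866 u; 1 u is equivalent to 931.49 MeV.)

Total constituent mass: 6 × 1.0073 + 7 × 1.00866 = 13.10442 u
Δm = 13.10442 − 13.000064 = 0.104356 u
Binding energy = Δm·c² = 0.104356 × 931.49 MeV/u = 97.2066 MeV

97.2 MeV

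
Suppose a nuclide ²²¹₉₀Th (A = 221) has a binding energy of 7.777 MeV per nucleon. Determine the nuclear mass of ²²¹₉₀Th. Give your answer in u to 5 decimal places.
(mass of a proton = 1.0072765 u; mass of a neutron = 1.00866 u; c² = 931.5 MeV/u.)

220.94424 u

Total binding energy = 221 × 7.777 = 1718.717 MeV
Mass defect = 1718.717 MeV / (931.5 MeV/u) = 1.8451068 u
Constituent mass = 90(1.0072765) + 131(1.00866) = 222.7893450 u
Nuclear mass = 222.7893450 − 1.8451068 = 220.9442382 u ≈ 220.94424 u (to 5 decimal places)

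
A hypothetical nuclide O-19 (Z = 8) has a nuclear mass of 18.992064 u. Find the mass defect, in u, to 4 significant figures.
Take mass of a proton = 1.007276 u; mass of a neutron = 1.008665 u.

Mass of separated nucleons = 8(1.007276) + 11(1.008665) = 8.058208 + 11.095315 = 19.153523 u
Δm = 19.153523 − 18.992064 = 0.161459 u

0.1615 u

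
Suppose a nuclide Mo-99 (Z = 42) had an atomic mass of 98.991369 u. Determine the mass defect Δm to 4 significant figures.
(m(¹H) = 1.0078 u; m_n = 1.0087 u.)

With 42 protons and 57 neutrons (A = 99):
Total constituent mass: 42 × 1.0078 + 57 × 1.0087 = 99.8235 u
The mass defect is 99.8235 − 98.991369 = 0.832131 u.

0.8321 u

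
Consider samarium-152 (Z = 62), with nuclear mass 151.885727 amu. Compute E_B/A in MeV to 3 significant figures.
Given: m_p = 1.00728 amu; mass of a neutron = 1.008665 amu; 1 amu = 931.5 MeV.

8.25 MeV/nucleon

Total constituent mass: 62 × 1.00728 + 90 × 1.008665 = 153.231210 amu
Mass defect Δm = 153.231210 − 151.885727 = 1.345483 amu
E_B = 1.345483 × 931.5 = 1253.32 MeV
BE/A = 1253.32 MeV / 152 = 8.246 MeV/nucleon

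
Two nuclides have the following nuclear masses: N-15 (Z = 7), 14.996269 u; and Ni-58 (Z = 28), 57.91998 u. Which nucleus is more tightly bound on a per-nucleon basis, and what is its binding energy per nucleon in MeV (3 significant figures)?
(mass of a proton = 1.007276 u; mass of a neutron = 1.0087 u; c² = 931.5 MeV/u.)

Ni-58; 8.75 MeV/nucleon

N-15: Σm = 7(1.007276) + 8(1.0087) = 15.120532 u; Δm = 0.124263 u; E_B = 115.75 MeV; E_B/A = 7.717 MeV
Ni-58: Σm = 28(1.007276) + 30(1.0087) = 58.464728 u; Δm = 0.544748 u; E_B = 507.43 MeV; E_B/A = 8.749 MeV
Ni-58 has the higher binding energy per nucleon, so it is the more tightly bound nucleus.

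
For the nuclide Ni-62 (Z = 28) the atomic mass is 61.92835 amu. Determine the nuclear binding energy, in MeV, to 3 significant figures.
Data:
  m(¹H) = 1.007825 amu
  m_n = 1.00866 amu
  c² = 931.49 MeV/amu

With 28 protons and 34 neutrons (A = 62):
Σm = 28·m(¹H) + 34·m_n = 28.219100 + 34.29444 = 62.513540 amu
The mass defect is 62.513540 − 61.92835 = 0.585190 amu.
Binding energy = Δm·c² = 0.585190 × 931.49 MeV/amu = 545.099 MeV

545 MeV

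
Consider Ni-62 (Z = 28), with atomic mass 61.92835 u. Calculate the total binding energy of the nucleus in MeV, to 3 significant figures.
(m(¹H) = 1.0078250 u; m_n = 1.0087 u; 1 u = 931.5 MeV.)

Z = 28, so N = A − Z = 62 − 28 = 34.
Total constituent mass: 28 × 1.0078250 + 34 × 1.0087 = 62.5149000 u
The mass defect is 62.5149000 − 61.92835 = 0.5865500 u.
Converting to energy: 0.5865500 u × 931.5 MeV/u = 546.371 MeV

546 MeV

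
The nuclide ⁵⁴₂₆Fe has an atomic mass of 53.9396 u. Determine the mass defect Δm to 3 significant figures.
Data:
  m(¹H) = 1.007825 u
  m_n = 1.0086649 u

0.506 u

Z = 26, so N = A − Z = 54 − 26 = 28.
Mass of separated nucleons = 26(1.007825) + 28(1.0086649) = 26.203450 + 28.2426172 = 54.4460672 u
The mass defect is 54.4460672 − 53.9396 = 0.5064672 u.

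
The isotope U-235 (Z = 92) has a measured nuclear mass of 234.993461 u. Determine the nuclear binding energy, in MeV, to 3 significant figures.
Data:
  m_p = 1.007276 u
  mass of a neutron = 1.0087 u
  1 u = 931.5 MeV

Z = 92, so N = A − Z = 235 − 92 = 143.
Total constituent mass: 92 × 1.007276 + 143 × 1.0087 = 236.913492 u
The mass defect is 236.913492 − 234.993461 = 1.920031 u.
Converting to energy: 1.920031 u × 931.5 MeV/u = 1788.51 MeV

1790 MeV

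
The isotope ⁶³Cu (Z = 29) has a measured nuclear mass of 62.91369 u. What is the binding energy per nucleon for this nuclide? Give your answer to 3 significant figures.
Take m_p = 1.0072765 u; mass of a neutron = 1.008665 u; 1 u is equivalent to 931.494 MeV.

8.75 MeV/nucleon

With 29 protons and 34 neutrons (A = 63):
Mass of separated nucleons = 29(1.0072765) + 34(1.008665) = 29.2110185 + 34.294610 = 63.5056285 u
The mass defect is 63.5056285 − 62.91369 = 0.5919385 u.
Binding energy = Δm·c² = 0.5919385 × 931.494 MeV/u = 551.387 MeV
Dividing by A = 63 gives 8.752 MeV per nucleon.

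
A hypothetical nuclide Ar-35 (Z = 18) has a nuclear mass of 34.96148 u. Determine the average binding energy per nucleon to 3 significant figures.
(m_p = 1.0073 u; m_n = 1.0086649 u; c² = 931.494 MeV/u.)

8.44 MeV/nucleon

Total constituent mass: 18 × 1.0073 + 17 × 1.0086649 = 35.2787033 u
Δm = 35.2787033 − 34.96148 = 0.3172233 u
Binding energy = Δm·c² = 0.3172233 × 931.494 MeV/u = 295.492 MeV
Dividing by A = 35 gives 8.443 MeV per nucleon.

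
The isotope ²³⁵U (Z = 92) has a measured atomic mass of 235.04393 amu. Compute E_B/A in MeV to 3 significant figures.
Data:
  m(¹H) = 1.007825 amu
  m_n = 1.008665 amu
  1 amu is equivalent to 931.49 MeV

7.59 MeV/nucleon

Z = 92, so N = A − Z = 235 − 92 = 143.
Mass of separated nucleons = 92(1.007825) + 143(1.008665) = 92.719900 + 144.239095 = 236.958995 amu
Δm = 236.958995 − 235.04393 = 1.915065 amu
Converting to energy: 1.915065 amu × 931.49 MeV/amu = 1783.86 MeV
BE/A = 1783.86 MeV / 235 = 7.591 MeV/nucleon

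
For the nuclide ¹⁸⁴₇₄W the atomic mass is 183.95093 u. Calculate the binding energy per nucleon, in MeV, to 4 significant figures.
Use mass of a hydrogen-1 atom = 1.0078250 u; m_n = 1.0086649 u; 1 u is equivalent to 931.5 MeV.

8.005 MeV/nucleon

Z = 74, so N = A − Z = 184 − 74 = 110.
Σm = 74·m(¹H) + 110·m_n = 74.5790500 + 110.9531390 = 185.5321890 u
The mass defect is 185.5321890 − 183.95093 = 1.5812590 u.
Converting to energy: 1.5812590 u × 931.5 MeV/u = 1472.94 MeV
Per nucleon: 1472.94 / 184 = 8.005 MeV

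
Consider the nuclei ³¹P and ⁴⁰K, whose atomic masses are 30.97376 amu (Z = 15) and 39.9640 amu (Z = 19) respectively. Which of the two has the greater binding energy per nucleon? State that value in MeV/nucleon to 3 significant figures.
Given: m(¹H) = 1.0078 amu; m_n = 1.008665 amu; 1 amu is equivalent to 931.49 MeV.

³¹P: Σm = 15(1.0078) + 16(1.008665) = 31.255640 amu; Δm = 0.281880 amu; E_B = 262.57 MeV; E_B/A = 8.470 MeV
⁴⁰K: Σm = 19(1.0078) + 21(1.008665) = 40.330165 amu; Δm = 0.366165 amu; E_B = 341.08 MeV; E_B/A = 8.527 MeV
⁴⁰K has the higher binding energy per nucleon, so it is the more tightly bound nucleus.

⁴⁰K; 8.53 MeV/nucleon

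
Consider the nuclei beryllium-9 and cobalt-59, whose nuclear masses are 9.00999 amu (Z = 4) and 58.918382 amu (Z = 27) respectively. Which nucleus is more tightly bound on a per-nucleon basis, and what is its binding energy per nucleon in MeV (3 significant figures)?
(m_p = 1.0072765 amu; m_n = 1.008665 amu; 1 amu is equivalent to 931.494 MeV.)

beryllium-9: Σm = 4(1.0072765) + 5(1.008665) = 9.0724310 amu; Δm = 0.0624410 amu; E_B = 58.163 MeV; E_B/A = 6.463 MeV
cobalt-59: Σm = 27(1.0072765) + 32(1.008665) = 59.4737455 amu; Δm = 0.5553635 amu; E_B = 517.32 MeV; E_B/A = 8.768 MeV
cobalt-59 has the higher binding energy per nucleon, so it is the more tightly bound nucleus.

cobalt-59; 8.77 MeV/nucleon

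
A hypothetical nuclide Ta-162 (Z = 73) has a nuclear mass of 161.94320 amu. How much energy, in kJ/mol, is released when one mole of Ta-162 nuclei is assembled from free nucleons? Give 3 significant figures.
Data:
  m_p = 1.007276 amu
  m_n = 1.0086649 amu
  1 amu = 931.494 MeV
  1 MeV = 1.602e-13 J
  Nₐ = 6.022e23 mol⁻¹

1.22e+11 kJ/mol

Mass of separated nucleons = 73(1.007276) + 89(1.0086649) = 73.531148 + 89.7711761 = 163.3023241 amu
The mass defect is 163.3023241 − 161.94320 = 1.3591241 amu.
Converting to energy: 1.3591241 amu × 931.494 MeV/amu = 1266.02 MeV
Per nucleus in joules: 1266.02 MeV × 1.602e-13 J/MeV = 2.0282e-10 J
Per mole: 2.0282e-10 J × 6.022e23 mol⁻¹ = 1.2214e+14 J/mol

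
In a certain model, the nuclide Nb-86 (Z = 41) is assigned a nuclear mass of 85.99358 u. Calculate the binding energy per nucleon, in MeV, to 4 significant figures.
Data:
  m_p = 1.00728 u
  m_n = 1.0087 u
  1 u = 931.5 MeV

The nucleus contains 41 protons and 86 − 41 = 45 neutrons.
Total constituent mass: 41 × 1.00728 + 45 × 1.0087 = 86.68998 u
Mass defect Δm = 86.68998 − 85.99358 = 0.69640 u
Converting to energy: 0.69640 u × 931.5 MeV/u = 648.697 MeV
BE/A = 648.697 MeV / 86 = 7.543 MeV/nucleon

7.543 MeV/nucleon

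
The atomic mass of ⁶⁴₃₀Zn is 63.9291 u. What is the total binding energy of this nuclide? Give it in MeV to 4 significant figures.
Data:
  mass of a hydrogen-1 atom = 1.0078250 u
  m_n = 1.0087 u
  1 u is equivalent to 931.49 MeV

560.2 MeV

Total constituent mass: 30 × 1.0078250 + 34 × 1.0087 = 64.5305500 u
Δm = 64.5305500 − 63.9291 = 0.6014500 u
Converting to energy: 0.6014500 u × 931.49 MeV/u = 560.245 MeV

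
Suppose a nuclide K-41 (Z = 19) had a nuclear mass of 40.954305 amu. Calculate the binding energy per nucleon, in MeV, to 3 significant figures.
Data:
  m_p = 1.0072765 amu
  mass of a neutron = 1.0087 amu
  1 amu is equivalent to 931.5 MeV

8.53 MeV/nucleon

With 19 protons and 22 neutrons (A = 41):
Σm = 19·m_p + 22·m_n = 19.1382535 + 22.1914 = 41.3296535 amu
Δm = 41.3296535 − 40.954305 = 0.3753485 amu
Converting to energy: 0.3753485 amu × 931.5 MeV/amu = 349.637 MeV
Dividing by A = 41 gives 8.528 MeV per nucleon.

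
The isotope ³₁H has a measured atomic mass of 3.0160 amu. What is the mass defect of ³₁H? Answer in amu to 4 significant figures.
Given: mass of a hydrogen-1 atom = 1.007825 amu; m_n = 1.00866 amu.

0.009145 amu

Z = 1, so N = A − Z = 3 − 1 = 2.
Total constituent mass: 1 × 1.007825 + 2 × 1.00866 = 3.025145 amu
The mass defect is 3.025145 − 3.0160 = 0.009145 amu.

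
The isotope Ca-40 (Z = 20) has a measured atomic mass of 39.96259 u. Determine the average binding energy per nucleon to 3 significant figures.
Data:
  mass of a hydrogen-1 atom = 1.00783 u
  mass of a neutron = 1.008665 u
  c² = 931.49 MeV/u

8.55 MeV/nucleon

The nucleus contains 20 protons and 40 − 20 = 20 neutrons.
Total constituent mass: 20 × 1.00783 + 20 × 1.008665 = 40.329900 u
Δm = 40.329900 − 39.96259 = 0.367310 u
Binding energy = Δm·c² = 0.367310 × 931.49 MeV/u = 342.146 MeV
BE/A = 342.146 MeV / 40 = 8.554 MeV/nucleon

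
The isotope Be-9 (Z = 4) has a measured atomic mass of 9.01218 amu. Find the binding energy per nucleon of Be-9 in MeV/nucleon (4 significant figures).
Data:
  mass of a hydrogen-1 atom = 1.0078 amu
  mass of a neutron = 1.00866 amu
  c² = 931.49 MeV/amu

Z = 4, so N = A − Z = 9 − 4 = 5.
Total constituent mass: 4 × 1.0078 + 5 × 1.00866 = 9.07450 amu
The mass defect is 9.07450 − 9.01218 = 0.06232 amu.
E_B = 0.06232 × 931.49 = 58.0505 MeV
Dividing by A = 9 gives 6.450 MeV per nucleon.

6.450 MeV/nucleon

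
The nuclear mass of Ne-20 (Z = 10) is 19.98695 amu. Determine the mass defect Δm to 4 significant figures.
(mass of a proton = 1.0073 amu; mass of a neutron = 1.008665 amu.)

The nucleus contains 10 protons and 20 − 10 = 10 neutrons.
Σm = 10·m_p + 10·m_n = 10.0730 + 10.086650 = 20.159650 amu
Δm = 20.159650 − 19.98695 = 0.172700 amu

0.1727 amu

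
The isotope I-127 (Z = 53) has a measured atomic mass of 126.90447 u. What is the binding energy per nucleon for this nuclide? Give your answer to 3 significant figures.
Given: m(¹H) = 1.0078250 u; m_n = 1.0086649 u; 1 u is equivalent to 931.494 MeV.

8.45 MeV/nucleon

Mass of separated nucleons = 53(1.0078250) + 74(1.0086649) = 53.4147250 + 74.6412026 = 128.0559276 u
Mass defect Δm = 128.0559276 − 126.90447 = 1.1514576 u
Binding energy = Δm·c² = 1.1514576 × 931.494 MeV/u = 1072.576 MeV
Dividing by A = 127 gives 8.445 MeV per nucleon.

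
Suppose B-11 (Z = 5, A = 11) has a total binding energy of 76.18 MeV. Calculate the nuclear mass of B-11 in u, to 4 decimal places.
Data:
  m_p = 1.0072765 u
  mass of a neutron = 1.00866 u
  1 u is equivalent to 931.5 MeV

11.0066 u

Mass defect = 76.18 MeV / (931.5 MeV/u) = 0.081782 u
Constituent mass = 5(1.0072765) + 6(1.00866) = 11.0883425 u
Nuclear mass = 11.0883425 − 0.081782 = 11.0065605 u ≈ 11.0066 u (to 4 decimal places)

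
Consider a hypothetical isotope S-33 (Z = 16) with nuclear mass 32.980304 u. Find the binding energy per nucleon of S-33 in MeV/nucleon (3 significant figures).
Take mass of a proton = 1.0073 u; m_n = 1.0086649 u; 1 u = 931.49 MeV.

With 16 protons and 17 neutrons (A = 33):
Σm = 16·m_p + 17·m_n = 16.1168 + 17.1473033 = 33.2641033 u
The mass defect is 33.2641033 − 32.980304 = 0.2837993 u.
Converting to energy: 0.2837993 u × 931.49 MeV/u = 264.356 MeV
Per nucleon: 264.356 / 33 = 8.011 MeV

8.01 MeV/nucleon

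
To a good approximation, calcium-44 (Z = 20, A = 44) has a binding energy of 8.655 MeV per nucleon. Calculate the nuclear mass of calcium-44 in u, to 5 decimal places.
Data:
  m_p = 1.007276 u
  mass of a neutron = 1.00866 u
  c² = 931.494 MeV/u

Total binding energy = 44 × 8.655 = 380.820 MeV
Mass defect = 380.820 MeV / (931.494 MeV/u) = 0.4088271 u
Constituent mass = 20(1.007276) + 24(1.00866) = 44.353360 u
Nuclear mass = 44.353360 − 0.4088271 = 43.9445329 u ≈ 43.94453 u (to 5 decimal places)

43.94453 u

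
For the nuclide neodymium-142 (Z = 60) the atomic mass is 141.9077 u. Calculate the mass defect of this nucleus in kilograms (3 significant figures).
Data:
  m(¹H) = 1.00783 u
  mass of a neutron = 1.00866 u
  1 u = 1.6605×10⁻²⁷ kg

2.11e-27 kg

Total constituent mass: 60 × 1.00783 + 82 × 1.00866 = 143.17992 u
Δm = 143.17992 − 141.9077 = 1.27222 u
In SI units: 1.27222 u × 1.6605×10⁻²⁷ kg/u = 2.1125e-27 kg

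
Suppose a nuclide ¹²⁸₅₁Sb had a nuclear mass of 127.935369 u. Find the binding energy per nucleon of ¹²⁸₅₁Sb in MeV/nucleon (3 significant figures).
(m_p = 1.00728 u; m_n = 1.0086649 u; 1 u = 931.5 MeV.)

8.03 MeV/nucleon

Z = 51, so N = A − Z = 128 − 51 = 77.
Σm = 51·m_p + 77·m_n = 51.37128 + 77.6671973 = 129.0384773 u
Mass defect Δm = 129.0384773 − 127.935369 = 1.1031083 u
Binding energy = Δm·c² = 1.1031083 × 931.5 MeV/u = 1027.55 MeV
Dividing by A = 128 gives 8.028 MeV per nucleon.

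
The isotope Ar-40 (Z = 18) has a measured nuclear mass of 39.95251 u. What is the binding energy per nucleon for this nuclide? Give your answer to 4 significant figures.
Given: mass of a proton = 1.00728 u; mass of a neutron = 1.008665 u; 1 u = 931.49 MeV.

8.597 MeV/nucleon

Total constituent mass: 18 × 1.00728 + 22 × 1.008665 = 40.321670 u
The mass defect is 40.321670 − 39.95251 = 0.369160 u.
E_B = 0.369160 × 931.49 = 343.869 MeV
Dividing by A = 40 gives 8.597 MeV per nucleon.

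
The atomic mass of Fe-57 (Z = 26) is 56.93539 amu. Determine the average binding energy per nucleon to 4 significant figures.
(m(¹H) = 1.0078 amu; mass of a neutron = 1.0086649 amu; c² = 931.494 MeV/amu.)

Σm = 26·m(¹H) + 31·m_n = 26.2028 + 31.2686119 = 57.4714119 amu
Mass defect Δm = 57.4714119 − 56.93539 = 0.5360219 amu
Binding energy = Δm·c² = 0.5360219 × 931.494 MeV/amu = 499.301 MeV
BE/A = 499.301 MeV / 57 = 8.760 MeV/nucleon

8.760 MeV/nucleon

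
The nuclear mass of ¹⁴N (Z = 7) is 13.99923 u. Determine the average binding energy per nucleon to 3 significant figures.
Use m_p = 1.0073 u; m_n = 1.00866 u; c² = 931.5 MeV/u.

7.48 MeV/nucleon

Σm = 7·m_p + 7·m_n = 7.0511 + 7.06062 = 14.11172 u
Mass defect Δm = 14.11172 − 13.99923 = 0.11249 u
Converting to energy: 0.11249 u × 931.5 MeV/u = 104.784 MeV
Per nucleon: 104.784 / 14 = 7.4846 MeV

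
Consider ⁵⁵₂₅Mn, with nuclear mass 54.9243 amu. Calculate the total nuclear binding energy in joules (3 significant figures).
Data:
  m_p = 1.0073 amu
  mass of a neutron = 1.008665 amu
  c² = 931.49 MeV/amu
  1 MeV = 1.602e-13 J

With 25 protons and 30 neutrons (A = 55):
Σm = 25·m_p + 30·m_n = 25.1825 + 30.259950 = 55.442450 amu
The mass defect is 55.442450 − 54.9243 = 0.518150 amu.
E_B = 0.518150 × 931.49 = 482.652 MeV
In joules: 482.652 MeV × 1.602e-13 J/MeV = 7.7321e-11 J

7.73e-11 J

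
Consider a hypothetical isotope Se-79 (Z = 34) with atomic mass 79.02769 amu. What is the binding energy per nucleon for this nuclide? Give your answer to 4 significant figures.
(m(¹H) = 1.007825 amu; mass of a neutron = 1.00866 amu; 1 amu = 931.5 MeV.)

Z = 34, so N = A − Z = 79 − 34 = 45.
Σm = 34·m(¹H) + 45·m_n = 34.266050 + 45.38970 = 79.655750 amu
Δm = 79.655750 − 79.02769 = 0.628060 amu
E_B = 0.628060 × 931.5 = 585.038 MeV
Per nucleon: 585.038 / 79 = 7.406 MeV

7.406 MeV/nucleon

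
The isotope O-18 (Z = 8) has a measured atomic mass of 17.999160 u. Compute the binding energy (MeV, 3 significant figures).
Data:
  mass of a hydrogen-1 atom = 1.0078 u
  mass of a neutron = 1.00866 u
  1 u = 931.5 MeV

140 MeV

Mass of separated nucleons = 8(1.0078) + 10(1.00866) = 8.0624 + 10.08660 = 18.14900 u
Δm = 18.14900 − 17.999160 = 0.149840 u
Binding energy = Δm·c² = 0.149840 × 931.5 MeV/u = 139.576 MeV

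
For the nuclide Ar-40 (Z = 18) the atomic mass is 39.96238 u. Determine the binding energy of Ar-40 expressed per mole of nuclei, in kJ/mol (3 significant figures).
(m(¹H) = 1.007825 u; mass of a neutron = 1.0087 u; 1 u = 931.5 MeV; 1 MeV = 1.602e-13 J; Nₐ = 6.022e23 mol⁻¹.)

3.32e+10 kJ/mol

Total constituent mass: 18 × 1.007825 + 22 × 1.0087 = 40.332250 u
Δm = 40.332250 − 39.96238 = 0.369870 u
Binding energy = Δm·c² = 0.369870 × 931.5 MeV/u = 344.534 MeV
Per nucleus in joules: 344.534 MeV × 1.602e-13 J/MeV = 5.5194e-11 J
Per mole: 5.5194e-11 J × 6.022e23 mol⁻¹ = 3.3238e+13 J/mol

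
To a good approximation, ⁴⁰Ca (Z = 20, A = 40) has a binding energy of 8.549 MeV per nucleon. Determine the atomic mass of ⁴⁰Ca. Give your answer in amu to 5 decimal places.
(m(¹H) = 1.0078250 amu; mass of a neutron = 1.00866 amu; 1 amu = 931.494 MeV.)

39.96259 amu

Total binding energy = 40 × 8.549 = 341.960 MeV
Mass defect = 341.960 MeV / (931.494 MeV/amu) = 0.3671092 amu
Constituent mass = 20(1.0078250) + 20(1.00866) = 40.3297000 amu
Atomic mass = 40.3297000 − 0.3671092 = 39.9625908 amu ≈ 39.96259 amu (to 5 decimal places)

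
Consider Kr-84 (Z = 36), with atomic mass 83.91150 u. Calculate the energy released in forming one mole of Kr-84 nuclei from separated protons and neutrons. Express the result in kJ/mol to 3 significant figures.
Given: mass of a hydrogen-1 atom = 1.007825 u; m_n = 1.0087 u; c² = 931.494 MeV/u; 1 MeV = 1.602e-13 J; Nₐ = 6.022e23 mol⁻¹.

Total constituent mass: 36 × 1.007825 + 48 × 1.0087 = 84.699300 u
Δm = 84.699300 − 83.91150 = 0.787800 u
Converting to energy: 0.787800 u × 931.494 MeV/u = 733.831 MeV
Per nucleus in joules: 733.831 MeV × 1.602e-13 J/MeV = 1.1756e-10 J
Per mole: 1.1756e-10 J × 6.022e23 mol⁻¹ = 7.0795e+13 J/mol

7.08e+10 kJ/mol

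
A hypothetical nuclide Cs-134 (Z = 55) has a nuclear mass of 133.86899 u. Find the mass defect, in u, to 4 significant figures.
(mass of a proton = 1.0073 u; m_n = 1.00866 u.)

Σm = 55·m_p + 79·m_n = 55.4015 + 79.68414 = 135.08564 u
Mass defect Δm = 135.08564 − 133.86899 = 1.21665 u

1.217 u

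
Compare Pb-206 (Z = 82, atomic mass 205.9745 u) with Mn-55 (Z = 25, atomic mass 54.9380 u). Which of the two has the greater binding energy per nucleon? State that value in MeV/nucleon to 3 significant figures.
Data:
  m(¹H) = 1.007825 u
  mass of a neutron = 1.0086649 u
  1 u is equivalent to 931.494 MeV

Pb-206: Σm = 82(1.007825) + 124(1.0086649) = 207.7160976 u; Δm = 1.7415976 u; E_B = 1622.3 MeV; E_B/A = 7.875 MeV
Mn-55: Σm = 25(1.007825) + 30(1.0086649) = 55.4555720 u; Δm = 0.5175720 u; E_B = 482.12 MeV; E_B/A = 8.766 MeV
Mn-55 has the higher binding energy per nucleon, so it is the more tightly bound nucleus.

Mn-55; 8.77 MeV/nucleon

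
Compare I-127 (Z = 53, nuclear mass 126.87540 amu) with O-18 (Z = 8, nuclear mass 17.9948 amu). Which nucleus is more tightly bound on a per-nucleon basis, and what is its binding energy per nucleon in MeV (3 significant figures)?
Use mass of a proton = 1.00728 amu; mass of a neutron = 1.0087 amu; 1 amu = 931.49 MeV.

I-127; 8.47 MeV/nucleon

I-127: Σm = 53(1.00728) + 74(1.0087) = 128.02964 amu; Δm = 1.15424 amu; E_B = 1075.2 MeV; E_B/A = 8.466 MeV
O-18: Σm = 8(1.00728) + 10(1.0087) = 18.14524 amu; Δm = 0.15044 amu; E_B = 140.13 MeV; E_B/A = 7.785 MeV
I-127 has the higher binding energy per nucleon, so it is the more tightly bound nucleus.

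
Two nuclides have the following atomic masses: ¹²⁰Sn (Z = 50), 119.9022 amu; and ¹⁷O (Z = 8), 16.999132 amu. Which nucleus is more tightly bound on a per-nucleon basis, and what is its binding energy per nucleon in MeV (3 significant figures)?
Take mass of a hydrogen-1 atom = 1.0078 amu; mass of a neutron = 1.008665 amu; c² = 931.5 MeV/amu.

¹²⁰Sn; 8.49 MeV/nucleon

¹²⁰Sn: Σm = 50(1.0078) + 70(1.008665) = 120.996550 amu; Δm = 1.094350 amu; E_B = 1019.39 MeV; E_B/A = 8.4949 MeV
¹⁷O: Σm = 8(1.0078) + 9(1.008665) = 17.140385 amu; Δm = 0.141253 amu; E_B = 131.58 MeV; E_B/A = 7.740 MeV
¹²⁰Sn has the higher binding energy per nucleon, so it is the more tightly bound nucleus.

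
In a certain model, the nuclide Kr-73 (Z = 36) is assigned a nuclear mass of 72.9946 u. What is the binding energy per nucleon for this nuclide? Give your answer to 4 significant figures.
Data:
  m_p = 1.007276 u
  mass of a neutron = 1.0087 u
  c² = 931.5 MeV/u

With 36 protons and 37 neutrons (A = 73):
Total constituent mass: 36 × 1.007276 + 37 × 1.0087 = 73.583836 u
Δm = 73.583836 − 72.9946 = 0.589236 u
E_B = 0.589236 × 931.5 = 548.873 MeV
Dividing by A = 73 gives 7.519 MeV per nucleon.

7.519 MeV/nucleon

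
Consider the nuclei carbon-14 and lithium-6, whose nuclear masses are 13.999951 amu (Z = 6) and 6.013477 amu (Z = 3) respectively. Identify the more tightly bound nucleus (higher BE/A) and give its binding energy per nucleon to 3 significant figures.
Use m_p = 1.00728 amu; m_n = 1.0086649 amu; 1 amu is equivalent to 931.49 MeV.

carbon-14: Σm = 6(1.00728) + 8(1.0086649) = 14.1129992 amu; Δm = 0.1130482 amu; E_B = 105.303 MeV; E_B/A = 7.522 MeV
lithium-6: Σm = 3(1.00728) + 3(1.0086649) = 6.0478347 amu; Δm = 0.0343577 amu; E_B = 32.004 MeV; E_B/A = 5.334 MeV
carbon-14 has the higher binding energy per nucleon, so it is the more tightly bound nucleus.

carbon-14; 7.52 MeV/nucleon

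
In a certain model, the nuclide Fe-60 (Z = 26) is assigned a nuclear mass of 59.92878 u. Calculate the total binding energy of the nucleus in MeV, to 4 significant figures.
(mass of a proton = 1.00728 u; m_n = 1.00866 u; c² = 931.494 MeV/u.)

With 26 protons and 34 neutrons (A = 60):
Total constituent mass: 26 × 1.00728 + 34 × 1.00866 = 60.48372 u
Mass defect Δm = 60.48372 − 59.92878 = 0.55494 u
Binding energy = Δm·c² = 0.55494 × 931.494 MeV/u = 516.923 MeV

516.9 MeV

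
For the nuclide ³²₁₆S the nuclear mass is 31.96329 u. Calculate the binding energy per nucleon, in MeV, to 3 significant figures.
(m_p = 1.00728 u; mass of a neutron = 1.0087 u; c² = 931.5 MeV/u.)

8.51 MeV/nucleon

The nucleus contains 16 protons and 32 − 16 = 16 neutrons.
Mass of separated nucleons = 16(1.00728) + 16(1.0087) = 16.11648 + 16.1392 = 32.25568 u
Δm = 32.25568 − 31.96329 = 0.29239 u
Binding energy = Δm·c² = 0.29239 × 931.5 MeV/u = 272.361 MeV
BE/A = 272.361 MeV / 32 = 8.511 MeV/nucleon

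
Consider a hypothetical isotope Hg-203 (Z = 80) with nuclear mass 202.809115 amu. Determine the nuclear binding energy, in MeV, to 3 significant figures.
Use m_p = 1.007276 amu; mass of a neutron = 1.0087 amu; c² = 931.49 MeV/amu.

Total constituent mass: 80 × 1.007276 + 123 × 1.0087 = 204.652180 amu
The mass defect is 204.652180 − 202.809115 = 1.843065 amu.
E_B = 1.843065 × 931.49 = 1716.80 MeV

1720 MeV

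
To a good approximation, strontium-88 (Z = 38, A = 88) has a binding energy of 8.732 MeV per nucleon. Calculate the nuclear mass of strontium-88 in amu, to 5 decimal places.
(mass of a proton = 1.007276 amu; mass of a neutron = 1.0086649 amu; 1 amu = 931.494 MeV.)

Total binding energy = 88 × 8.732 = 768.416 MeV
Mass defect = 768.416 MeV / (931.494 MeV/amu) = 0.8249286 amu
Constituent mass = 38(1.007276) + 50(1.0086649) = 88.7097330 amu
Nuclear mass = 88.7097330 − 0.8249286 = 87.8848044 amu ≈ 87.88480 amu (to 5 decimal places)

87.88480 amu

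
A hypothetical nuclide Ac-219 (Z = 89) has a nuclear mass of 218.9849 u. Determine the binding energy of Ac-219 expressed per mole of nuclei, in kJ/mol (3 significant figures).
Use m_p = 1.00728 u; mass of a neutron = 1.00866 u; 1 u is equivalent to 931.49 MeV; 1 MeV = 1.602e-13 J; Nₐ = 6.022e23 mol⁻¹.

1.61e+11 kJ/mol

Mass of separated nucleons = 89(1.00728) + 130(1.00866) = 89.64792 + 131.12580 = 220.77372 u
Mass defect Δm = 220.77372 − 218.9849 = 1.78882 u
Binding energy = Δm·c² = 1.78882 × 931.49 MeV/u = 1666.27 MeV
Per nucleus in joules: 1666.27 MeV × 1.602e-13 J/MeV = 2.6694e-10 J
Per mole: 2.6694e-10 J × 6.022e23 mol⁻¹ = 1.6075e+14 J/mol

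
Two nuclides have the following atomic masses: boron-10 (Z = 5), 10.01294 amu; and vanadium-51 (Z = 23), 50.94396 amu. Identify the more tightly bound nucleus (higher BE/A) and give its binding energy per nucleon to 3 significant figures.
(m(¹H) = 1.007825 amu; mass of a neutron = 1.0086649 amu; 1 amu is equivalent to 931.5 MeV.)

boron-10: Σm = 5(1.007825) + 5(1.0086649) = 10.0824495 amu; Δm = 0.0695095 amu; E_B = 64.748 MeV; E_B/A = 6.4748 MeV
vanadium-51: Σm = 23(1.007825) + 28(1.0086649) = 51.4225922 amu; Δm = 0.4786322 amu; E_B = 445.85 MeV; E_B/A = 8.742 MeV
vanadium-51 has the higher binding energy per nucleon, so it is the more tightly bound nucleus.

vanadium-51; 8.74 MeV/nucleon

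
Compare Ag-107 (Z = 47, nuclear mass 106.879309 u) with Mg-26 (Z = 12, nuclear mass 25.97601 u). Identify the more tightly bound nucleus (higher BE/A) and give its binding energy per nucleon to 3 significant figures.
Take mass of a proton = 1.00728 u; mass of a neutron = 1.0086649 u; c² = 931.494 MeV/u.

Ag-107; 8.56 MeV/nucleon

Ag-107: Σm = 47(1.00728) + 60(1.0086649) = 107.8620540 u; Δm = 0.9827450 u; E_B = 915.42 MeV; E_B/A = 8.555 MeV
Mg-26: Σm = 12(1.00728) + 14(1.0086649) = 26.2086686 u; Δm = 0.2326586 u; E_B = 216.72 MeV; E_B/A = 8.335 MeV
Ag-107 has the higher binding energy per nucleon, so it is the more tightly bound nucleus.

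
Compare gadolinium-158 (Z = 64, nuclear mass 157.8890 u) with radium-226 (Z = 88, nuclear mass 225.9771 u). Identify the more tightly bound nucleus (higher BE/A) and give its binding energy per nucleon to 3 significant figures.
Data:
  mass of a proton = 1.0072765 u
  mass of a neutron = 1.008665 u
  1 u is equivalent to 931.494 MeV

gadolinium-158; 8.20 MeV/nucleon

gadolinium-158: Σm = 64(1.0072765) + 94(1.008665) = 159.2802060 u; Δm = 1.3912060 u; E_B = 1295.9 MeV; E_B/A = 8.202 MeV
radium-226: Σm = 88(1.0072765) + 138(1.008665) = 227.8361020 u; Δm = 1.8590020 u; E_B = 1731.6 MeV; E_B/A = 7.662 MeV
gadolinium-158 has the higher binding energy per nucleon, so it is the more tightly bound nucleus.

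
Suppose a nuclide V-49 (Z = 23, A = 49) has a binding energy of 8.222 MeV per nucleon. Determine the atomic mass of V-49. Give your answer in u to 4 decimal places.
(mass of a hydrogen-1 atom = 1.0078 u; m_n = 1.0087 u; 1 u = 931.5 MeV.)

Total binding energy = 49 × 8.222 = 402.878 MeV
Mass defect = 402.878 MeV / (931.5 MeV/u) = 0.432505 u
Constituent mass = 23(1.0078) + 26(1.0087) = 49.4056 u
Atomic mass = 49.4056 − 0.432505 = 48.973095 u ≈ 48.9731 u (to 4 decimal places)

48.9731 u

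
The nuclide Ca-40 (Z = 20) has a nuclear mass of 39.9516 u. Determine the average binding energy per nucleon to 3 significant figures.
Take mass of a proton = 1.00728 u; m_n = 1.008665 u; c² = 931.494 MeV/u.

The nucleus contains 20 protons and 40 − 20 = 20 neutrons.
Mass of separated nucleons = 20(1.00728) + 20(1.008665) = 20.14560 + 20.173300 = 40.318900 u
Mass defect Δm = 40.318900 − 39.9516 = 0.367300 u
Binding energy = Δm·c² = 0.367300 × 931.494 MeV/u = 342.138 MeV
BE/A = 342.138 MeV / 40 = 8.553 MeV/nucleon

8.55 MeV/nucleon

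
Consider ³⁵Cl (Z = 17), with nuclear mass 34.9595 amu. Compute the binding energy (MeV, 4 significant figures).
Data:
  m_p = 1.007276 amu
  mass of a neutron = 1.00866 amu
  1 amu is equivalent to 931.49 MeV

Z = 17, so N = A − Z = 35 − 17 = 18.
Mass of separated nucleons = 17(1.007276) + 18(1.00866) = 17.123692 + 18.15588 = 35.279572 amu
Mass defect Δm = 35.279572 − 34.9595 = 0.320072 amu
Binding energy = Δm·c² = 0.320072 × 931.49 MeV/amu = 298.144 MeV

298.1 MeV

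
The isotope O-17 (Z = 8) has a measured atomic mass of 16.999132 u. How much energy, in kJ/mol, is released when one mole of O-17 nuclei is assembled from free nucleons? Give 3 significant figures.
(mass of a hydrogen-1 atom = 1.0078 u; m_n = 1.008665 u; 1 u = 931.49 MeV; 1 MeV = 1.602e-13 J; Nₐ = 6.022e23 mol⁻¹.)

1.27e+10 kJ/mol

Total constituent mass: 8 × 1.0078 + 9 × 1.008665 = 17.140385 u
Δm = 17.140385 − 16.999132 = 0.141253 u
Binding energy = Δm·c² = 0.141253 × 931.49 MeV/u = 131.576 MeV
Per nucleus in joules: 131.576 MeV × 1.602e-13 J/MeV = 2.1078e-11 J
Per mole: 2.1078e-11 J × 6.022e23 mol⁻¹ = 1.2693e+13 J/mol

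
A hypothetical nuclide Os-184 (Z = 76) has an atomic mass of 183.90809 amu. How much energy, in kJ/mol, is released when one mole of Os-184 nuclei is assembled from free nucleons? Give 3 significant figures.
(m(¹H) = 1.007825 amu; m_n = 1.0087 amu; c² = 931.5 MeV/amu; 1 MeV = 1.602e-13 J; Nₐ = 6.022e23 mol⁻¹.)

Z = 76, so N = A − Z = 184 − 76 = 108.
Σm = 76·m(¹H) + 108·m_n = 76.594700 + 108.9396 = 185.534300 amu
Mass defect Δm = 185.534300 − 183.90809 = 1.626210 amu
E_B = 1.626210 × 931.5 = 1514.81 MeV
Per nucleus in joules: 1514.81 MeV × 1.602e-13 J/MeV = 2.4267e-10 J
Per mole: 2.4267e-10 J × 6.022e23 mol⁻¹ = 1.4614e+14 J/mol

1.46e+11 kJ/mol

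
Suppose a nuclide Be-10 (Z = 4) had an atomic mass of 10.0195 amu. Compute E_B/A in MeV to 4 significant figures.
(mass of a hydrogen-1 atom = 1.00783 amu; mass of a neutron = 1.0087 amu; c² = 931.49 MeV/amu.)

Σm = 4·m(¹H) + 6·m_n = 4.03132 + 6.0522 = 10.08352 amu
The mass defect is 10.08352 − 10.0195 = 0.06402 amu.
Binding energy = Δm·c² = 0.06402 × 931.49 MeV/amu = 59.6340 MeV
Dividing by A = 10 gives 5.963 MeV per nucleon.

5.963 MeV/nucleon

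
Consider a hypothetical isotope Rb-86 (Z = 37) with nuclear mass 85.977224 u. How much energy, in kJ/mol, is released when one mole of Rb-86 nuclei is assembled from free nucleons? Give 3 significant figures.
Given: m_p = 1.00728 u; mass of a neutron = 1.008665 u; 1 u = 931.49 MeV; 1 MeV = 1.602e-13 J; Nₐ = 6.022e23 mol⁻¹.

6.44e+10 kJ/mol

Total constituent mass: 37 × 1.00728 + 49 × 1.008665 = 86.693945 u
Δm = 86.693945 − 85.977224 = 0.716721 u
Converting to energy: 0.716721 u × 931.49 MeV/u = 667.618 MeV
Per nucleus in joules: 667.618 MeV × 1.602e-13 J/MeV = 1.0695e-10 J
Per mole: 1.0695e-10 J × 6.022e23 mol⁻¹ = 6.4405e+13 J/mol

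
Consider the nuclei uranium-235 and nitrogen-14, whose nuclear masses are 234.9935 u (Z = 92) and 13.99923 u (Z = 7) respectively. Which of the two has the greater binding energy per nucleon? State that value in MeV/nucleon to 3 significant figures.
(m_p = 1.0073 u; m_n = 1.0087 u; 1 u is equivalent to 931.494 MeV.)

uranium-235: Σm = 92(1.0073) + 143(1.0087) = 236.9157 u; Δm = 1.9222 u; E_B = 1790.5 MeV; E_B/A = 7.619 MeV
nitrogen-14: Σm = 7(1.0073) + 7(1.0087) = 14.1120 u; Δm = 0.11277 u; E_B = 105.04 MeV; E_B/A = 7.503 MeV
uranium-235 has the higher binding energy per nucleon, so it is the more tightly bound nucleus.

uranium-235; 7.62 MeV/nucleon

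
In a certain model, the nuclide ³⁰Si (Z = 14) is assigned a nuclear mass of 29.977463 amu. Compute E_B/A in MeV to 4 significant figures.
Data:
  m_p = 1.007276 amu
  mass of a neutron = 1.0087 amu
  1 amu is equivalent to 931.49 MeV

8.185 MeV/nucleon

With 14 protons and 16 neutrons (A = 30):
Total constituent mass: 14 × 1.007276 + 16 × 1.0087 = 30.241064 amu
Δm = 30.241064 − 29.977463 = 0.263601 amu
Converting to energy: 0.263601 amu × 931.49 MeV/amu = 245.542 MeV
Dividing by A = 30 gives 8.185 MeV per nucleon.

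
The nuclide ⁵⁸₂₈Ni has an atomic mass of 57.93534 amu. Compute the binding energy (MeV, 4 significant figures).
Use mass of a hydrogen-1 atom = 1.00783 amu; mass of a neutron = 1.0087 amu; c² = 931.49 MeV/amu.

With 28 protons and 30 neutrons (A = 58):
Mass of separated nucleons = 28(1.00783) + 30(1.0087) = 28.21924 + 30.2610 = 58.48024 amu
Mass defect Δm = 58.48024 − 57.93534 = 0.54490 amu
Converting to energy: 0.54490 amu × 931.49 MeV/amu = 507.569 MeV

507.6 MeV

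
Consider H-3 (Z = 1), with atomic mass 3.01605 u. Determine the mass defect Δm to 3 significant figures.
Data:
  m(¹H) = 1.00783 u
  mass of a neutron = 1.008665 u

Mass of separated nucleons = 1(1.00783) + 2(1.008665) = 1.00783 + 2.017330 = 3.025160 u
Mass defect Δm = 3.025160 − 3.01605 = 0.009110 u

0.00911 u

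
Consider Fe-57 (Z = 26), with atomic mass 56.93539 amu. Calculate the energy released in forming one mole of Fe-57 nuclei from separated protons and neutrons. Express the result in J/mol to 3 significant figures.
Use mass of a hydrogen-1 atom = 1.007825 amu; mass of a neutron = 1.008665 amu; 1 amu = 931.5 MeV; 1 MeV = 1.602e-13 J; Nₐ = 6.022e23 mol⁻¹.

4.82e+13 J/mol

With 26 protons and 31 neutrons (A = 57):
Σm = 26·m(¹H) + 31·m_n = 26.203450 + 31.268615 = 57.472065 amu
Mass defect Δm = 57.472065 − 56.93539 = 0.536675 amu
Binding energy = Δm·c² = 0.536675 × 931.5 MeV/amu = 499.913 MeV
Per nucleus in joules: 499.913 MeV × 1.602e-13 J/MeV = 8.0086e-11 J
Per mole: 8.0086e-11 J × 6.022e23 mol⁻¹ = 4.8228e+13 J/mol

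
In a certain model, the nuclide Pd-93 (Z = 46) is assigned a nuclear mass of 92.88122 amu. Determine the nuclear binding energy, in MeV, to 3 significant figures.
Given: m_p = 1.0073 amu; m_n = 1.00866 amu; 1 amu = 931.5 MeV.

Z = 46, so N = A − Z = 93 − 46 = 47.
Mass of separated nucleons = 46(1.0073) + 47(1.00866) = 46.3358 + 47.40702 = 93.74282 amu
Δm = 93.74282 − 92.88122 = 0.86160 amu
E_B = 0.86160 × 931.5 = 802.580 MeV

803 MeV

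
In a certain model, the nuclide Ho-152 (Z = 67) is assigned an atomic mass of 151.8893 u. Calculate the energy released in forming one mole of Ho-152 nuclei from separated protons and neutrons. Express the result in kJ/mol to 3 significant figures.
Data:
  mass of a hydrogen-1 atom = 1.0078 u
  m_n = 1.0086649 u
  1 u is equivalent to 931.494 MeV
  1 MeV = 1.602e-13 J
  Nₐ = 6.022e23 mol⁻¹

The nucleus contains 67 protons and 152 − 67 = 85 neutrons.
Mass of separated nucleons = 67(1.0078) + 85(1.0086649) = 67.5226 + 85.7365165 = 153.2591165 u
Δm = 153.2591165 − 151.8893 = 1.3698165 u
Binding energy = Δm·c² = 1.3698165 × 931.494 MeV/u = 1275.98 MeV
Per nucleus in joules: 1275.98 MeV × 1.602e-13 J/MeV = 2.0441e-10 J
Per mole: 2.0441e-10 J × 6.022e23 mol⁻¹ = 1.2310e+14 J/mol

1.23e+11 kJ/mol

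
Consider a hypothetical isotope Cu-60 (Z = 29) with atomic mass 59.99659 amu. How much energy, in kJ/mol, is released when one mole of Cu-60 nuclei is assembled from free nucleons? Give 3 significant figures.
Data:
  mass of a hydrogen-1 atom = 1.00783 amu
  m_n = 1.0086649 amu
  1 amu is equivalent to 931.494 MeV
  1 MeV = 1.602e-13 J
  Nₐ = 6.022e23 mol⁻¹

Σm = 29·m(¹H) + 31·m_n = 29.22707 + 31.2686119 = 60.4956819 amu
The mass defect is 60.4956819 − 59.99659 = 0.4990919 amu.
E_B = 0.4990919 × 931.494 = 464.901 MeV
Per nucleus in joules: 464.901 MeV × 1.602e-13 J/MeV = 7.4477e-11 J
Per mole: 7.4477e-11 J × 6.022e23 mol⁻¹ = 4.4850e+13 J/mol

4.49e+10 kJ/mol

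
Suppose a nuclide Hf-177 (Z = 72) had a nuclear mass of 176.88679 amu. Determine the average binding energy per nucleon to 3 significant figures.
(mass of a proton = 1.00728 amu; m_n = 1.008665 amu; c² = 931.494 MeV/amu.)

Σm = 72·m_p + 105·m_n = 72.52416 + 105.909825 = 178.433985 amu
The mass defect is 178.433985 − 176.88679 = 1.547195 amu.
E_B = 1.547195 × 931.494 = 1441.20 MeV
Per nucleon: 1441.20 / 177 = 8.142 MeV

8.14 MeV/nucleon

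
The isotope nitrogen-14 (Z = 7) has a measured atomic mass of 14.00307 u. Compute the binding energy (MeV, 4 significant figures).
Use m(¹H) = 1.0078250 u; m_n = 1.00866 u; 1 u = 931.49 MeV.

104.6 MeV

Z = 7, so N = A − Z = 14 − 7 = 7.
Total constituent mass: 7 × 1.0078250 + 7 × 1.00866 = 14.1153950 u
The mass defect is 14.1153950 − 14.00307 = 0.1123250 u.
Binding energy = Δm·c² = 0.1123250 × 931.49 MeV/u = 104.630 MeV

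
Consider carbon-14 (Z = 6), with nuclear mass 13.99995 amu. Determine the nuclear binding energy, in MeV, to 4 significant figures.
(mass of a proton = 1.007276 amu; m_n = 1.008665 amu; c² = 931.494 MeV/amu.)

Mass of separated nucleons = 6(1.007276) + 8(1.008665) = 6.043656 + 8.069320 = 14.112976 amu
Δm = 14.112976 − 13.99995 = 0.113026 amu
Binding energy = Δm·c² = 0.113026 × 931.494 MeV/amu = 105.283 MeV

105.3 MeV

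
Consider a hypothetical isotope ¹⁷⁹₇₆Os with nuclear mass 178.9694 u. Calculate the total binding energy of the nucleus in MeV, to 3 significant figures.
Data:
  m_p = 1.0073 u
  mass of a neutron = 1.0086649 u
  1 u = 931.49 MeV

Total constituent mass: 76 × 1.0073 + 103 × 1.0086649 = 180.4472847 u
Mass defect Δm = 180.4472847 − 178.9694 = 1.4778847 u
E_B = 1.4778847 × 931.49 = 1376.63 MeV

1380 MeV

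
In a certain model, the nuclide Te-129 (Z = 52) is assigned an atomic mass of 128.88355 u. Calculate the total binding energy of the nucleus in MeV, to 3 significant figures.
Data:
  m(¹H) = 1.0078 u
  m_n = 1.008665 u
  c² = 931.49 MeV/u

1110 MeV

With 52 protons and 77 neutrons (A = 129):
Σm = 52·m(¹H) + 77·m_n = 52.4056 + 77.667205 = 130.072805 u
The mass defect is 130.072805 − 128.88355 = 1.189255 u.
Binding energy = Δm·c² = 1.189255 × 931.49 MeV/u = 1107.78 MeV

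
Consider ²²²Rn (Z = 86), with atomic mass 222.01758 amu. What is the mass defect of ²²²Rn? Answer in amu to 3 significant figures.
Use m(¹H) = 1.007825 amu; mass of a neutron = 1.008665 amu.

The nucleus contains 86 protons and 222 − 86 = 136 neutrons.
Σm = 86·m(¹H) + 136·m_n = 86.672950 + 137.178440 = 223.851390 amu
The mass defect is 223.851390 − 222.01758 = 1.833810 amu.

1.83 amu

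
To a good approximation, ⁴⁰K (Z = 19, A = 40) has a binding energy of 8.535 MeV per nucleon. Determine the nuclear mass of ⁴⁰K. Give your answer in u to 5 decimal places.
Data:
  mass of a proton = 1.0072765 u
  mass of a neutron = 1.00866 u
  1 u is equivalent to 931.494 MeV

39.95361 u

Total binding energy = 40 × 8.535 = 341.400 MeV
Mass defect = 341.400 MeV / (931.494 MeV/u) = 0.3665080 u
Constituent mass = 19(1.0072765) + 21(1.00866) = 40.3201135 u
Nuclear mass = 40.3201135 − 0.3665080 = 39.9536055 u ≈ 39.95361 u (to 5 decimal places)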